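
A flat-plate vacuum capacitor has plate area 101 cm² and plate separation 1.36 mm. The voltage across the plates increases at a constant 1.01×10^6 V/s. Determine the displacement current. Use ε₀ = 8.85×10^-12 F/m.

6.64×10^-5 A

The field between the plates is E = V/d, so dE/dt = (1.01×10^6)/(1.36×10^-3 m) = 7.426×10^8 V/(m·s).
I_d = ε₀ A (dE/dt) = (8.85×10^-12)(0.0101)(7.426×10^8) = 6.64×10^-5 A.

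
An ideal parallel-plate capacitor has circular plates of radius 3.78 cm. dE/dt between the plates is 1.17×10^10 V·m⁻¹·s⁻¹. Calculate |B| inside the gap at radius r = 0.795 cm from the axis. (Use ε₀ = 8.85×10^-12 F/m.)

5.17×10^-10 T

Through the whole plate area (πR² = 4.489×10^-3 m²), I_d = ε₀ πR² dE/dt = 4.648×10^-4 A.
∮B·dl = μ₀ I_d,enc with I_d,enc = I_d r²/R² = 2.056×10^-5 A; so B = μ₀ I_d,enc/(2πr) = 5.17×10^-10 T.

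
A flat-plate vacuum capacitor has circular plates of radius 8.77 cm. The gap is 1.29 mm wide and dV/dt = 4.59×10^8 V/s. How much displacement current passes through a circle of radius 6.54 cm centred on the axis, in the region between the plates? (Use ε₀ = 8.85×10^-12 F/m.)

0.0423 A

dE/dt = (dV/dt)/d = 3.558×10^11 V/(m·s); I_d = ε₀(πR²)(dE/dt) = (8.85×10^-12)(0.02416)(3.558×10^11) = 0.07608 A.
The field is uniform, so I_d,enc = I_d (r/R)² = (0.07608)(6.54/8.77)² = 0.0423 A.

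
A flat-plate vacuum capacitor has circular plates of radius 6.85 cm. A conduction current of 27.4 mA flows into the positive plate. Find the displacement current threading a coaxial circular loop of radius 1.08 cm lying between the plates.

Between the plates the displacement current equals the wire current: I_d = 27.4 mA = 0.0274 A.
Since J_d is uniform, the enclosed fraction is (r/R)² = 0.02486, giving I_d,enc = 6.81×10^-4 A.

6.81×10^-4 A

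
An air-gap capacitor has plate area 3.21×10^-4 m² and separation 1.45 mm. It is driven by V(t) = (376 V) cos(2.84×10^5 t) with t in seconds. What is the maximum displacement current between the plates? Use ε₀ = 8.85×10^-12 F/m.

2.09×10^-4 A

C = ε₀A/d = (8.85×10^-12)(3.21×10^-4)/(1.45×10^-3) = 1.959×10^-12 F; ω = 2.84×10^5 rad/s.
I_d = C dV/dt, so |I_d|_max = C V₀ ω = (1.959×10^-12)(376)(2.84×10^5) = 2.09×10^-4 A.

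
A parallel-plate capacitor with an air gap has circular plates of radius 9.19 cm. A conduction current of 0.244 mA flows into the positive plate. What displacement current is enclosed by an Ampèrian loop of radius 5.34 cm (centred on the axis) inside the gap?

By continuity the displacement current in the gap matches the conduction current: I_d = 2.44×10^-4 A.
The field is uniform, so I_d,enc = I_d (r/R)² = (2.44×10^-4)(5.34/9.19)² = 8.24×10^-5 A.

8.24×10^-5 A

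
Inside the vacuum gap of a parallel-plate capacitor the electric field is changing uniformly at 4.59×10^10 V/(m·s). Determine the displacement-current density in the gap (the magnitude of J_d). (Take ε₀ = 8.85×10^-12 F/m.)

0.406 A/m²

J_d = ε₀ ∂E/∂t, so J_d = 0.406 A/m².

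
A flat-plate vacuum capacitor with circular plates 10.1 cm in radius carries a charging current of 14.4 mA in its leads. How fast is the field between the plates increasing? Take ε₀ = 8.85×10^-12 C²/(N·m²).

5.08×10^10 V/(m·s)

Charge continuity gives I_d = I = 0.0144 A between the plates.
Inverting I_d = ε₀ A dE/dt gives dE/dt = 0.0144 / (8.85×10^-12 · 0.03205) = 5.08×10^10 V/(m·s).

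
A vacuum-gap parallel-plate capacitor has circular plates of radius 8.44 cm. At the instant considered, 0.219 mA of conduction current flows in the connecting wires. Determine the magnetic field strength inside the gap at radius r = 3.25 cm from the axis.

By continuity the displacement current in the gap matches the conduction current: I_d = 2.19×10^-4 A.
An Ampèrian loop of radius r encloses a fraction (r/R)² of I_d. Then B·2πr = μ₀ I_d (r/R)², giving B = μ₀ I_d r/(2πR²) = 2.00×10^-10 T.

2.00×10^-10 T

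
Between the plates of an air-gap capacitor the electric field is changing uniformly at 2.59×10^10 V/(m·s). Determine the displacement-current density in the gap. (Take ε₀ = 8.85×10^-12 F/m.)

0.229 A/m²

J_d = ε₀ dE/dt = (8.85×10^-12)(2.59×10^10) = 0.229 A/m².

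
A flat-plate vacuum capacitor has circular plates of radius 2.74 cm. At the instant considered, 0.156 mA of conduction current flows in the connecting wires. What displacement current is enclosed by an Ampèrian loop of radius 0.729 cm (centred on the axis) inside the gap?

1.10×10^-5 A

By continuity the displacement current in the gap matches the conduction current: I_d = 1.56×10^-4 A.
Through an area πr² the displacement current is I_d·(πr²/πR²) = I_d (r/R)² = 1.10×10^-5 A.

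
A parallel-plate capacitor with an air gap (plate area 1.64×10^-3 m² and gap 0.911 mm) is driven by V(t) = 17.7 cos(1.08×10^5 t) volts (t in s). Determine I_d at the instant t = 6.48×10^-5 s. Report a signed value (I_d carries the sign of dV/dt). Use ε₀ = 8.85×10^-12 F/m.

-2.00×10^-5 A

dE/dt = (V₀ω/d)·−sin(ωt) with ωt = 6.9984 rad: (17.7)(1.08×10^5)(-0.6558)/(9.11×10^-4) = -1.376×10^9 V/(m·s).
I_d = ε₀ A dE/dt = (8.85×10^-12)(1.64×10^-3)(-1.376×10^9) = -2.00×10^-5 A.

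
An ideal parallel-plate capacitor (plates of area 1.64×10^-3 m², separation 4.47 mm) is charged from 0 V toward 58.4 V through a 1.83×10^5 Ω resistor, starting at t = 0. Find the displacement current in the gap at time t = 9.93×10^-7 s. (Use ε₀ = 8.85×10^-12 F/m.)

6.00×10^-5 A

With C = ε₀A/d = (8.85×10^-12)(1.64×10^-3)/(4.47×10^-3) = 3.247×10^-12 F, the time constant is τ = RC = 5.942×10^-7 s, so t/τ = 1.671 and e^(−t/τ) = 0.1881.
I_d = I_cond = (V₀/R) e^(−t/τ) = (3.191×10^-4)(0.1881) = 6.00×10^-5 A.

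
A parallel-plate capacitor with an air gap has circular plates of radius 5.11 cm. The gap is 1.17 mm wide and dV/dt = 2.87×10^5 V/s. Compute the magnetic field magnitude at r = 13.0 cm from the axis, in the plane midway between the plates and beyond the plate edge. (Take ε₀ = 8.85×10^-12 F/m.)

With E = V/d, dE/dt = 2.453×10^8 V/(m·s) and πR² = 8.203×10^-3 m², giving I_d = ε₀ πR² dE/dt = 1.781×10^-5 A.
With r > R the enclosed displacement current is the full I_d; B = μ₀ I_d / (2πr) = 2.74×10^-11 T.

2.74×10^-11 T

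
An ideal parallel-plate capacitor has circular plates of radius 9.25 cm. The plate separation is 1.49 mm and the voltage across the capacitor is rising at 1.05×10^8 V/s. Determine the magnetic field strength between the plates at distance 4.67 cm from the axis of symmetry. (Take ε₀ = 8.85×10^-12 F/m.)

dE/dt = (dV/dt)/d = 7.047×10^10 V/(m·s); I_d = ε₀(πR²)(dE/dt) = (8.85×10^-12)(0.02688)(7.047×10^10) = 0.01676 A.
For r < R the Ampère–Maxwell law gives B(2πr) = μ₀ I_d (r²/R²), so B = μ₀ I_d r/(2πR²) = (4π×10^-7)(0.01676)(0.0467)/(2π·0.0925²) = 1.83×10^-8 T.

1.83×10^-8 T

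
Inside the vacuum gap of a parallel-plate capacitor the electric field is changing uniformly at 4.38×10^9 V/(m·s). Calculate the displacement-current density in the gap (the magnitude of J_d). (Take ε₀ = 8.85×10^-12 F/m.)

0.0388 A/m²

The displacement-current density is ε₀ ∂E/∂t = (8.85×10^-12)(4.38×10^9) = 0.0388 A/m².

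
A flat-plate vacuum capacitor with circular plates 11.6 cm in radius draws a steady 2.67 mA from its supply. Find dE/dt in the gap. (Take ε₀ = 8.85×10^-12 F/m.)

7.14×10^9 V/(m·s)

Charge continuity gives I_d = I = 2.67×10^-3 A between the plates.
Since I_d = ε₀ A dE/dt, dE/dt = I_d/(ε₀A) = (2.67×10^-3)/((8.85×10^-12)(0.04227)) = 7.14×10^9 V/(m·s).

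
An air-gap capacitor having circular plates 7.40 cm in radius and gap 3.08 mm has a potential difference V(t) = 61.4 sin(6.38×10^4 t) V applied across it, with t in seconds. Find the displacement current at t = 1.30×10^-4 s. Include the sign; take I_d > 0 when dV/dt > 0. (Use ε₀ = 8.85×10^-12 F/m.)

dE/dt = (V₀ω/d)·cos(ωt) with ωt = 8.294 rad: (61.4)(6.38×10^4)(-0.4260)/(3.08×10^-3) = -5.418×10^8 V/(m·s).
I_d = ε₀ A dE/dt = (8.85×10^-12)(0.01720)(-5.418×10^8) = -8.25×10^-5 A.

-8.25×10^-5 A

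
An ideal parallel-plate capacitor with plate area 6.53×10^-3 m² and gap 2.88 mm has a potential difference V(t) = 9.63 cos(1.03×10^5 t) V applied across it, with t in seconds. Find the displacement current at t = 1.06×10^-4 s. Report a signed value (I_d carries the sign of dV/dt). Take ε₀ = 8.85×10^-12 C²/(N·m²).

dV/dt = (9.63)(1.03×10^5)·−sin(10.918) = 9.889×10^5 V/s.
I_d = C dV/dt with C = ε₀A/d = (8.85×10^-12)(6.53×10^-3)/(2.88×10^-3) = 2.007×10^-11 F, so I_d = (2.007×10^-11)(9.889×10^5) = 1.98×10^-5 A.

1.98×10^-5 A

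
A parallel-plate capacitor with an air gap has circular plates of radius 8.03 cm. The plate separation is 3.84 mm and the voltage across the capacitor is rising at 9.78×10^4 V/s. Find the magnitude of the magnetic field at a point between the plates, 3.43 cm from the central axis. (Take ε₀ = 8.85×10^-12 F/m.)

I_d = C dV/dt with C = ε₀πR²/d = 4.669×10^-11 F, so I_d = (4.669×10^-11)(9.78×10^4) = 4.566×10^-6 A.
An Ampèrian loop of radius r encloses a fraction (r/R)² of I_d. Then B·2πr = μ₀ I_d (r/R)², giving B = μ₀ I_d r/(2πR²) = 4.86×10^-12 T.

4.86×10^-12 T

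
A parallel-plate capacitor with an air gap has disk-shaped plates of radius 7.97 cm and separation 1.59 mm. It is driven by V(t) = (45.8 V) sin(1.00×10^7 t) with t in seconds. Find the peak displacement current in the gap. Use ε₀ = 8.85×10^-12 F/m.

(dE/dt)_max = V₀ω/d = 2.881×10^11 V/(m·s); ω = 1.00×10^7 rad/s.
I_d,max = ε₀ A (dE/dt)_max = (8.85×10^-12)(0.01996)(2.881×10^11) = 0.0509 A.

0.0509 A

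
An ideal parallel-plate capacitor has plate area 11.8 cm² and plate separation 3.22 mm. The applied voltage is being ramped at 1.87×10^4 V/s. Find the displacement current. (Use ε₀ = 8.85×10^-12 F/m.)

The displacement current equals the charging current C dV/dt. With C = ε₀A/d = (8.85×10^-12)(1.18×10^-3)/(3.22×10^-3) = 3.243×10^-12 F, I_d = (3.243×10^-12)(1.87×10^4) = 6.06×10^-8 A.

6.06×10^-8 A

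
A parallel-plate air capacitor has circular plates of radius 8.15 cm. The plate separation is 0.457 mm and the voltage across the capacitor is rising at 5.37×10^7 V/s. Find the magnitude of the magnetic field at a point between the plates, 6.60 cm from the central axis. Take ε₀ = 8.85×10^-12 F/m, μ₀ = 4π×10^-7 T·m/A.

I_d = C dV/dt with C = ε₀πR²/d = 4.042×10^-10 F, so I_d = (4.042×10^-10)(5.37×10^7) = 0.02171 A.
An Ampèrian loop of radius r encloses a fraction (r/R)² of I_d. Then B·2πr = μ₀ I_d (r/R)², giving B = μ₀ I_d r/(2πR²) = 4.31×10^-8 T.

4.31×10^-8 T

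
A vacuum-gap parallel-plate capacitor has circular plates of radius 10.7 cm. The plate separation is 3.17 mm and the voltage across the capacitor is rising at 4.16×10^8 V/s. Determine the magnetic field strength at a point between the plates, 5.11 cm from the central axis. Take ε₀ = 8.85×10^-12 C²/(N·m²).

dE/dt = (dV/dt)/d = 1.312×10^11 V/(m·s); I_d = ε₀(πR²)(dE/dt) = (8.85×10^-12)(0.03597)(1.312×10^11) = 0.04177 A.
∮B·dl = μ₀ I_d,enc with I_d,enc = I_d r²/R² = 9.527×10^-3 A; so B = μ₀ I_d,enc/(2πr) = 3.73×10^-8 T.

3.73×10^-8 T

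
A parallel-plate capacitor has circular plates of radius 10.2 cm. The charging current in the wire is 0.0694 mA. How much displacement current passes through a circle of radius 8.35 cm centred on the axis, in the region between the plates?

4.65×10^-5 A

No conduction current crosses the gap, so I_d there equals the 6.94×10^-5 A in the leads.
The field is uniform, so I_d,enc = I_d (r/R)² = (6.94×10^-5)(8.35/10.2)² = 4.65×10^-5 A.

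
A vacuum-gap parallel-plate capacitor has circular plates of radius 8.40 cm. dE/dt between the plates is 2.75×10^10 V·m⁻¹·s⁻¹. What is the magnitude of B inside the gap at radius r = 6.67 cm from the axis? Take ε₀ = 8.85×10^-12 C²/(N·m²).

1.02×10^-8 T

I_d = ε₀ dΦ_E/dt = ε₀ πR² (dE/dt) = (8.85×10^-12)(0.02217)(2.75×10^10) = 5.396×10^-3 A through the full plate area.
∮B·dl = μ₀ I_d,enc with I_d,enc = I_d r²/R² = 3.402×10^-3 A; so B = μ₀ I_d,enc/(2πr) = 1.02×10^-8 T.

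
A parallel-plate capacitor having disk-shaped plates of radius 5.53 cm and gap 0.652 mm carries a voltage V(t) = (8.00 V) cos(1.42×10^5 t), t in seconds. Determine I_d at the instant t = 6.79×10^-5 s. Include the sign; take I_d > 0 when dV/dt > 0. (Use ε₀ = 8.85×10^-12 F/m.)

dV/dt = (8.00)(1.42×10^5)·−sin(9.6418) = 2.446×10^5 V/s.
I_d = C dV/dt with C = ε₀A/d = (8.85×10^-12)(9.607×10^-3)/(6.52×10^-4) = 1.304×10^-10 F, so I_d = (1.304×10^-10)(2.446×10^5) = 3.19×10^-5 A.

3.19×10^-5 A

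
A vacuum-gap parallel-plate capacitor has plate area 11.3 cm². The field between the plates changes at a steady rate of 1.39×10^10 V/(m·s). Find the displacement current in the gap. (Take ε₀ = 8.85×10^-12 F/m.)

The displacement current is ε₀ times dΦ_E/dt = ε₀ A dE/dt = (8.85×10^-12)(1.13×10^-3)(1.39×10^10) = 1.39×10^-4 A.

1.39×10^-4 A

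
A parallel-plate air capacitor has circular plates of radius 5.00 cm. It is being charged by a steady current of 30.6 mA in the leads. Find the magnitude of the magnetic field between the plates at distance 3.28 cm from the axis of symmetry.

Between the plates the displacement current equals the wire current: I_d = 30.6 mA = 0.0306 A.
∮B·dl = μ₀ I_d,enc with I_d,enc = I_d r²/R² = 0.01317 A; so B = μ₀ I_d,enc/(2πr) = 8.03×10^-8 T.

8.03×10^-8 T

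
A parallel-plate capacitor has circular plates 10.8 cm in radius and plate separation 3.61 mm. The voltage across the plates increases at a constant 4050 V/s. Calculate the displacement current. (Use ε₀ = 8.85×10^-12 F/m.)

3.64×10^-7 A

The field between the plates is E = V/d, so dE/dt = (4050)/(3.61×10^-3 m) = 1.122×10^6 V/(m·s).
I_d = ε₀ A (dE/dt) = (8.85×10^-12)(0.03664)(1.122×10^6) = 3.64×10^-7 A.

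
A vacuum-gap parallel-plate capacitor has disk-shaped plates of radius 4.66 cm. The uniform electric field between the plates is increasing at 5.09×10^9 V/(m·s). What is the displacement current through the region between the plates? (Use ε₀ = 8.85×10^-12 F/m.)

3.07×10^-4 A

The displacement current is ε₀ times dΦ_E/dt = ε₀ A dE/dt = (8.85×10^-12)(6.822×10^-3)(5.09×10^9) = 3.07×10^-4 A.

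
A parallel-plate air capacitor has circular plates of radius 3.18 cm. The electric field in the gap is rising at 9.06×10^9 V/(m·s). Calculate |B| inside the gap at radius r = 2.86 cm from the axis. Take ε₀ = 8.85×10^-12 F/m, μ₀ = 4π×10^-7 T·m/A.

Through the whole plate area (πR² = 3.177×10^-3 m²), I_d = ε₀ πR² dE/dt = 2.547×10^-4 A.
For r < R the Ampère–Maxwell law gives B(2πr) = μ₀ I_d (r²/R²), so B = μ₀ I_d r/(2πR²) = (4π×10^-7)(2.547×10^-4)(0.0286)/(2π·0.0318²) = 1.44×10^-9 T.

1.44×10^-9 T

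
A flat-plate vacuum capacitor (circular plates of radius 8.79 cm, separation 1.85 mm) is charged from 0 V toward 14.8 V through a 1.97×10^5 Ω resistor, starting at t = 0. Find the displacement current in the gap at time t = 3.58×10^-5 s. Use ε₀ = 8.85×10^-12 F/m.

1.57×10^-5 A

C = ε₀A/d = (8.85×10^-12)(0.02427)/(1.85×10^-3) = 1.161×10^-10 F and τ = RC = 2.287×10^-5 s. I_d in the gap equals the RC charging current.
I_d(t) = (V₀/R) e^(−t/τ) = 7.513×10^-5 · e^(−1.565) = 1.57×10^-5 A.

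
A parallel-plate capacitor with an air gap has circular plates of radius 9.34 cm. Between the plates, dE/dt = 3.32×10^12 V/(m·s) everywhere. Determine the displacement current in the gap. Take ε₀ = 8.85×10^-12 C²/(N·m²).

0.805 A

The displacement current is ε₀ times dΦ_E/dt = ε₀ A dE/dt = (8.85×10^-12)(0.02741)(3.32×10^12) = 0.805 A.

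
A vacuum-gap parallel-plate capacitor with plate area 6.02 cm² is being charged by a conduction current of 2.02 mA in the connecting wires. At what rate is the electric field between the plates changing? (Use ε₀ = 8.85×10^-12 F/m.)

3.79×10^11 V/(m·s)

The displacement current between the plates equals the conduction current, I_d = 2.02 mA.
Inverting I_d = ε₀ A dE/dt gives dE/dt = 2.02×10^-3 / (8.85×10^-12 · 6.02×10^-4) = 3.79×10^11 V/(m·s).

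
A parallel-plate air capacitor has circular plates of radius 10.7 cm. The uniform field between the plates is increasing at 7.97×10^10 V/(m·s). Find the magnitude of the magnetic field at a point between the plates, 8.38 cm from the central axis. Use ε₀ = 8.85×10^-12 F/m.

Through the whole plate area (πR² = 0.03597 m²), I_d = ε₀ πR² dE/dt = 0.02537 A.
For r < R the Ampère–Maxwell law gives B(2πr) = μ₀ I_d (r²/R²), so B = μ₀ I_d r/(2πR²) = (4π×10^-7)(0.02537)(0.0838)/(2π·0.107²) = 3.71×10^-8 T.

3.71×10^-8 T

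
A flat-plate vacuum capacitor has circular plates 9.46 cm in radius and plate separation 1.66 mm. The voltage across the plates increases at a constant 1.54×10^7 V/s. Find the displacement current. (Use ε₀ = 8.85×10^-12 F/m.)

The field between the plates is E = V/d, so dE/dt = (1.54×10^7)/(1.66×10^-3 m) = 9.277×10^9 V/(m·s).
I_d = ε₀ A (dE/dt) = (8.85×10^-12)(0.02811)(9.277×10^9) = 2.31×10^-3 A.

2.31×10^-3 A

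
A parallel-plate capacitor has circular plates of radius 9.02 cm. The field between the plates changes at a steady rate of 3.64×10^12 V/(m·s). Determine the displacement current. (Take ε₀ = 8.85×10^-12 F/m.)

0.823 A

I_d = ε₀ A (dE/dt) = (8.85×10^-12)(0.02556 m²)(3.64×10^12) = 0.823 A.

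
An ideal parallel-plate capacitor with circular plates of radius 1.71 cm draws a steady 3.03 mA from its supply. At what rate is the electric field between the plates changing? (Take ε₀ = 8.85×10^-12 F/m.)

3.73×10^11 V/(m·s)

Charge continuity gives I_d = I = 3.03×10^-3 A between the plates.
Then dE/dt = I_d/(ε₀A) = 3.73×10^11 V/(m·s).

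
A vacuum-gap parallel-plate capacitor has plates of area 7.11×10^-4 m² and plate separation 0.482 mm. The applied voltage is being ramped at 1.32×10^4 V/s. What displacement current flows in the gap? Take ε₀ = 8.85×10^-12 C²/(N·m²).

The field between the plates is E = V/d, so dE/dt = (1.32×10^4)/(4.82×10^-4 m) = 2.739×10^7 V/(m·s).
I_d = ε₀ A (dE/dt) = (8.85×10^-12)(7.11×10^-4)(2.739×10^7) = 1.72×10^-7 A.

1.72×10^-7 A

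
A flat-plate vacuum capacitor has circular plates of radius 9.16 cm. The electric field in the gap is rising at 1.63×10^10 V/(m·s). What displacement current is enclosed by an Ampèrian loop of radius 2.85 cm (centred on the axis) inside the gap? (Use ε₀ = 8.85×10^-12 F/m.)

Through the whole plate area (πR² = 0.02636 m²), I_d = ε₀ πR² dE/dt = 3.803×10^-3 A.
Since J_d is uniform, the enclosed fraction is (r/R)² = 0.09681, giving I_d,enc = 3.68×10^-4 A.

3.68×10^-4 A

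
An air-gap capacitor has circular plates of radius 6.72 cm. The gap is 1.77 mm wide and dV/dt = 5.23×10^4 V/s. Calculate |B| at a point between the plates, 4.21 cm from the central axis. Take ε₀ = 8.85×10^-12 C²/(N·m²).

6.92×10^-12 T

dE/dt = (dV/dt)/d = 2.955×10^7 V/(m·s); I_d = ε₀(πR²)(dE/dt) = (8.85×10^-12)(0.01419)(2.955×10^7) = 3.711×10^-6 A.
∮B·dl = μ₀ I_d,enc with I_d,enc = I_d r²/R² = 1.457×10^-6 A; so B = μ₀ I_d,enc/(2πr) = 6.92×10^-12 T.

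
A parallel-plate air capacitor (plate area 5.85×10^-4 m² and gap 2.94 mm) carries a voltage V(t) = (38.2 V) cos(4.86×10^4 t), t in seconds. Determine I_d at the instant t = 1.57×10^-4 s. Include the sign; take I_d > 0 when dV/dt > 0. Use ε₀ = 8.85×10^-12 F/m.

-3.19×10^-6 A

dV/dt = (38.2)(4.86×10^4)·−sin(7.6302) = -1.810×10^6 V/s.
I_d = C dV/dt with C = ε₀A/d = (8.85×10^-12)(5.85×10^-4)/(2.94×10^-3) = 1.761×10^-12 F, so I_d = (1.761×10^-12)(-1.810×10^6) = -3.19×10^-6 A.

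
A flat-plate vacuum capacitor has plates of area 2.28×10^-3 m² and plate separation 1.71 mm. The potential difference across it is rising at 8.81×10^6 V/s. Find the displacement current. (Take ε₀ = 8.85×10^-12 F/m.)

1.04×10^-4 A

The displacement current equals the charging current C dV/dt. With C = ε₀A/d = (8.85×10^-12)(2.28×10^-3)/(1.71×10^-3) = 1.180×10^-11 F, I_d = (1.180×10^-11)(8.81×10^6) = 1.04×10^-4 A.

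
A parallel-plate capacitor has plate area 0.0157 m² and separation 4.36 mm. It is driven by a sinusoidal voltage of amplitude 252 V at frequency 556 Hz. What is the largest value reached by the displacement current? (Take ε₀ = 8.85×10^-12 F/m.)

The displacement current equals the conduction current C dV/dt, which peaks at C V₀ ω.
With C = ε₀A/d = (8.85×10^-12)(0.0157)/(4.36×10^-3) = 3.187×10^-11 F and ω = 2πf = 3493 rad/s, I_d,max = (3.187×10^-11)(252)(3493) = 2.81×10^-5 A.

2.81×10^-5 A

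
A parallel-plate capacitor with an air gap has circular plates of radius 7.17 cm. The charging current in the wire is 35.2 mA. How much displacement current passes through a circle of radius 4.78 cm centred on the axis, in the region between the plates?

0.0156 A

Between the plates the displacement current equals the wire current: I_d = 35.2 mA = 0.0352 A.
Since J_d is uniform, the enclosed fraction is (r/R)² = 0.4444, giving I_d,enc = 0.0156 A.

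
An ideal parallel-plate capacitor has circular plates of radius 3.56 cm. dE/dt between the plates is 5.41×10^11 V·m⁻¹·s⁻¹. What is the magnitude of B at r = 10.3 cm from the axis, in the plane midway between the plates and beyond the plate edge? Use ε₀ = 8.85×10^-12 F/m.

3.70×10^-8 T

I_d = ε₀ dΦ_E/dt = ε₀ πR² (dE/dt) = (8.85×10^-12)(3.982×10^-3)(5.41×10^11) = 0.01907 A through the full plate area.
For r ≥ R the full I_d is enclosed: B = μ₀ I_d/(2πr) = (4π×10^-7)(0.01907)/(2π·0.103) = 3.70×10^-8 T.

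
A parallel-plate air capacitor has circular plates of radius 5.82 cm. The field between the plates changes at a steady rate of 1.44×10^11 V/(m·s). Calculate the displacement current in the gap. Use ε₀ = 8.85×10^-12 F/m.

The displacement current is ε₀ times dΦ_E/dt = ε₀ A dE/dt = (8.85×10^-12)(0.01064)(1.44×10^11) = 0.0136 A.

0.0136 A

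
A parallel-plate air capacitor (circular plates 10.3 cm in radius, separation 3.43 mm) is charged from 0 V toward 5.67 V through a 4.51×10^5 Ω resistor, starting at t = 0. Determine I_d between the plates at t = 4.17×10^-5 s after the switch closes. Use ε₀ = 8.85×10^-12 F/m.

C = ε₀A/d = (8.85×10^-12)(0.03333)/(3.43×10^-3) = 8.600×10^-11 F, so τ = RC = 3.879×10^-5 s.
The conduction current is I(t) = (V₀/R) e^(−t/τ), and the displacement current between the plates equals it.
t/τ = 1.075; I_d = (5.67/4.51×10^5) · e^(−1.075) = (1.257×10^-5)(0.3413) = 4.29×10^-6 A.

4.29×10^-6 A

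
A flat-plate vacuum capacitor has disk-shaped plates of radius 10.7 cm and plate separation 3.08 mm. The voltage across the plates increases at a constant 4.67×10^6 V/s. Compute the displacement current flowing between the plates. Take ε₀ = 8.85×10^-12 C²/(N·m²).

4.83×10^-4 A

The displacement current equals the charging current C dV/dt. With C = ε₀A/d = (8.85×10^-12)(0.03597)/(3.08×10^-3) = 1.034×10^-10 F, I_d = (1.034×10^-10)(4.67×10^6) = 4.83×10^-4 A.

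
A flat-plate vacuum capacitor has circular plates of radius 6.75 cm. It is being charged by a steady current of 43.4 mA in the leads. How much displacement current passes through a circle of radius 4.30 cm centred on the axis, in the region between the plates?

0.0176 A

By continuity the displacement current in the gap matches the conduction current: I_d = 0.0434 A.
The field is uniform, so I_d,enc = I_d (r/R)² = (0.0434)(4.30/6.75)² = 0.0176 A.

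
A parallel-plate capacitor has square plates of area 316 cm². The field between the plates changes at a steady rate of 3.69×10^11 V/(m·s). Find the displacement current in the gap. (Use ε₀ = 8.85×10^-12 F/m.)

The displacement current is ε₀ times dΦ_E/dt = ε₀ A dE/dt = (8.85×10^-12)(0.0316)(3.69×10^11) = 0.103 A.

0.103 A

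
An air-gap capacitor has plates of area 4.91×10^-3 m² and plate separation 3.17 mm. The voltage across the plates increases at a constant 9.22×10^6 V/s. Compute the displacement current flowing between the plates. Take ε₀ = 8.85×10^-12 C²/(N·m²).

The displacement current equals the charging current C dV/dt. With C = ε₀A/d = (8.85×10^-12)(4.91×10^-3)/(3.17×10^-3) = 1.371×10^-11 F, I_d = (1.371×10^-11)(9.22×10^6) = 1.26×10^-4 A.

1.26×10^-4 A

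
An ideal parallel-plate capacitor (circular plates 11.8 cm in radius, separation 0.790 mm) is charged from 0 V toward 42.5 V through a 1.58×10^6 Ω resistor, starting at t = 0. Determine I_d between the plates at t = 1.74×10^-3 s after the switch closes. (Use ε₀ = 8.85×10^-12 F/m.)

C = ε₀A/d = (8.85×10^-12)(0.04374)/(7.90×10^-4) = 4.900×10^-10 F, so τ = RC = 7.742×10^-4 s.
The conduction current is I(t) = (V₀/R) e^(−t/τ), and the displacement current between the plates equals it.
t/τ = 2.247; I_d = (42.5/1.58×10^6) · e^(−2.247) = (2.690×10^-5)(0.1057) = 2.84×10^-6 A.

2.84×10^-6 A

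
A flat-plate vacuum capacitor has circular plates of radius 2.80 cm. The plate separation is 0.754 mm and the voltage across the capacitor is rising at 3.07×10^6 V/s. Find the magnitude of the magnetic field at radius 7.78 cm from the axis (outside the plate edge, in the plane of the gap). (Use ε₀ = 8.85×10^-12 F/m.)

2.28×10^-10 T

I_d = C dV/dt with C = ε₀πR²/d = 2.891×10^-11 F, so I_d = (2.891×10^-11)(3.07×10^6) = 8.875×10^-5 A.
For r ≥ R the full I_d is enclosed: B = μ₀ I_d/(2πr) = (4π×10^-7)(8.875×10^-5)/(2π·0.0778) = 2.28×10^-10 T.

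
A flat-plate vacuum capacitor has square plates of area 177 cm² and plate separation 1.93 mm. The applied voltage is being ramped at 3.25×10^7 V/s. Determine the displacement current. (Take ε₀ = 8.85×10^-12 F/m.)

2.64×10^-3 A

C = ε₀A/d = (8.85×10^-12)(0.0177)/(1.93×10^-3) = 8.116×10^-11 F.
I_d = C dV/dt = (8.116×10^-11)(3.25×10^7) = 2.64×10^-3 A.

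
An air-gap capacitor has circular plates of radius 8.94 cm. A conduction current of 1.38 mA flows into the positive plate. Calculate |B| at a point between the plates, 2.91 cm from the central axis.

No conduction current crosses the gap, so I_d there equals the 1.38×10^-3 A in the leads.
An Ampèrian loop of radius r encloses a fraction (r/R)² of I_d. Then B·2πr = μ₀ I_d (r/R)², giving B = μ₀ I_d r/(2πR²) = 1.00×10^-9 T.

1.00×10^-9 T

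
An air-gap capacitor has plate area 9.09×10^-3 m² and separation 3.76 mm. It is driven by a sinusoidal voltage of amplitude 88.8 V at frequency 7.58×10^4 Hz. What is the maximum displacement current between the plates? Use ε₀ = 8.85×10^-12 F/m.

9.05×10^-4 A

(dE/dt)_max = V₀ω/d = 1.125×10^10 V/(m·s); ω = 2πf = 4.763×10^5 rad/s.
I_d,max = ε₀ A (dE/dt)_max = (8.85×10^-12)(9.09×10^-3)(1.125×10^10) = 9.05×10^-4 A.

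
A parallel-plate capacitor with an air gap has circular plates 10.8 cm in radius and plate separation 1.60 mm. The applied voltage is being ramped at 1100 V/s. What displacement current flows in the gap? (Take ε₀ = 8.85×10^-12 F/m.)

The displacement current equals the charging current C dV/dt. With C = ε₀A/d = (8.85×10^-12)(0.03664)/(1.60×10^-3) = 2.027×10^-10 F, I_d = (2.027×10^-10)(1100) = 2.23×10^-7 A.

2.23×10^-7 A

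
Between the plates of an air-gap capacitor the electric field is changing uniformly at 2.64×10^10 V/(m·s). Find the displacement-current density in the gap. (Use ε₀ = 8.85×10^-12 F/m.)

The displacement-current density is ε₀ ∂E/∂t = (8.85×10^-12)(2.64×10^10) = 0.234 A/m².

0.234 A/m²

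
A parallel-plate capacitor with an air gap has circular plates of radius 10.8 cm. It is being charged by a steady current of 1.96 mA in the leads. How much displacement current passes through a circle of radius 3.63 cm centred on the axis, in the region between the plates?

2.21×10^-4 A

Between the plates the displacement current equals the wire current: I_d = 1.96 mA = 1.96×10^-3 A.
Since J_d is uniform, the enclosed fraction is (r/R)² = 0.1130, giving I_d,enc = 2.21×10^-4 A.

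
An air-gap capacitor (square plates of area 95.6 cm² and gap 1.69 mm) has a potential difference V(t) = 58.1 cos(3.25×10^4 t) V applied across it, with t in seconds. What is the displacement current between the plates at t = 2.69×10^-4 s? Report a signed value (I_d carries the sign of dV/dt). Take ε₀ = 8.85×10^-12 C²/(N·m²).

-5.96×10^-5 A

dV/dt = (58.1)(3.25×10^4)·−sin(8.7425) = -1.191×10^6 V/s.
I_d = C dV/dt with C = ε₀A/d = (8.85×10^-12)(9.56×10^-3)/(1.69×10^-3) = 5.006×10^-11 F, so I_d = (5.006×10^-11)(-1.191×10^6) = -5.96×10^-5 A.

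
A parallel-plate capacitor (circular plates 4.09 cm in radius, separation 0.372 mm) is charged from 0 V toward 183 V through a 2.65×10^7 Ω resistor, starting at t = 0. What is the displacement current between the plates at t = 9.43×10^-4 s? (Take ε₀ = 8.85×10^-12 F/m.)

5.20×10^-6 A

With C = ε₀A/d = (8.85×10^-12)(5.255×10^-3)/(3.72×10^-4) = 1.250×10^-10 F, the time constant is τ = RC = 3.313×10^-3 s, so t/τ = 0.2846 and e^(−t/τ) = 0.7523.
I_d = I_cond = (V₀/R) e^(−t/τ) = (6.906×10^-6)(0.7523) = 5.20×10^-6 A.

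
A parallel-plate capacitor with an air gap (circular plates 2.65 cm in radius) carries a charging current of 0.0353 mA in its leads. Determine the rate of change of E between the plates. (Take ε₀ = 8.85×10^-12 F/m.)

1.81×10^9 V/(m·s)

The displacement current between the plates equals the conduction current, I_d = 0.0353 mA.
Then dE/dt = I_d/(ε₀A) = 1.81×10^9 V/(m·s).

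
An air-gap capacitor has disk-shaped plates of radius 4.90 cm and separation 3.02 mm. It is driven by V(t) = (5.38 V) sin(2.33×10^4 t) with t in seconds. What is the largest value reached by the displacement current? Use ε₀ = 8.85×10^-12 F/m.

2.77×10^-6 A

The displacement current equals the conduction current C dV/dt, which peaks at C V₀ ω.
With C = ε₀A/d = (8.85×10^-12)(7.543×10^-3)/(3.02×10^-3) = 2.210×10^-11 F and ω = 2.33×10^4 rad/s, I_d,max = (2.210×10^-11)(5.38)(2.33×10^4) = 2.77×10^-6 A.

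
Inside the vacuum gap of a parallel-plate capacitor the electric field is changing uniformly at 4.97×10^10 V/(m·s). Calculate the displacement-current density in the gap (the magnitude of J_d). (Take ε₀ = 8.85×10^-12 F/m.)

0.440 A/m²

J_d = ε₀ dE/dt = (8.85×10^-12)(4.97×10^10) = 0.440 A/m².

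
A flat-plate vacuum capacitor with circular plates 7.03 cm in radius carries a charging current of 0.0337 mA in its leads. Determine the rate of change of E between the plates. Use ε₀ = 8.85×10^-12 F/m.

2.45×10^8 V/(m·s)

Charge continuity gives I_d = I = 3.37×10^-5 A between the plates.
Since I_d = ε₀ A dE/dt, dE/dt = I_d/(ε₀A) = (3.37×10^-5)/((8.85×10^-12)(0.01553)) = 2.45×10^8 V/(m·s).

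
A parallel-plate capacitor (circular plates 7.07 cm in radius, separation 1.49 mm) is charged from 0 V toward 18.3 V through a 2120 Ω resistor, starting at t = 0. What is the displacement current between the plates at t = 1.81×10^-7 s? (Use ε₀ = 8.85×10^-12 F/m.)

With C = ε₀A/d = (8.85×10^-12)(0.01570)/(1.49×10^-3) = 9.325×10^-11 F, the time constant is τ = RC = 1.977×10^-7 s, so t/τ = 0.9155 and e^(−t/τ) = 0.4003.
I_d = I_cond = (V₀/R) e^(−t/τ) = (8.632×10^-3)(0.4003) = 3.46×10^-3 A.

3.46×10^-3 A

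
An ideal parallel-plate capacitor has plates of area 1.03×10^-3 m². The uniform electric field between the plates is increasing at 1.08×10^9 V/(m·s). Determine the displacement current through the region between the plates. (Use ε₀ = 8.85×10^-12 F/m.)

9.84×10^-6 A

With a uniform field, Φ_E = EA, so I_d = ε₀ A dE/dt = 9.84×10^-6 A.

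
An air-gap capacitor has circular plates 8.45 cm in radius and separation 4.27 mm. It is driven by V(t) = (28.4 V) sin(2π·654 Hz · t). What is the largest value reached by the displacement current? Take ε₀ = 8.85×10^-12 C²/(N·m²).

5.43×10^-6 A

C = ε₀A/d = (8.85×10^-12)(0.02243)/(4.27×10^-3) = 4.649×10^-11 F; ω = 2πf = 4109 rad/s.
I_d = C dV/dt, so |I_d|_max = C V₀ ω = (4.649×10^-11)(28.4)(4109) = 5.43×10^-6 A.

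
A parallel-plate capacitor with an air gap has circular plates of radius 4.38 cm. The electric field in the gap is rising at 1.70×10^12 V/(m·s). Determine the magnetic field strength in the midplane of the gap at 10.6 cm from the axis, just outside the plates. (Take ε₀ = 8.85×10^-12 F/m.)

Through the whole plate area (πR² = 6.027×10^-3 m²), I_d = ε₀ πR² dE/dt = 0.09068 A.
Outside the plates the loop encloses all of I_d, so B·2πr = μ₀ I_d and B = 1.71×10^-7 T.

1.71×10^-7 T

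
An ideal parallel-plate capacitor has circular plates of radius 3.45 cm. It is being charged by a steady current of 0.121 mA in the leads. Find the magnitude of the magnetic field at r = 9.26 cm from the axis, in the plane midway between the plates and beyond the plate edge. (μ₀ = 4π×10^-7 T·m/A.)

No conduction current crosses the gap, so I_d there equals the 1.21×10^-4 A in the leads.
For r ≥ R the full I_d is enclosed: B = μ₀ I_d/(2πr) = (4π×10^-7)(1.21×10^-4)/(2π·0.0926) = 2.61×10^-10 T.

2.61×10^-10 T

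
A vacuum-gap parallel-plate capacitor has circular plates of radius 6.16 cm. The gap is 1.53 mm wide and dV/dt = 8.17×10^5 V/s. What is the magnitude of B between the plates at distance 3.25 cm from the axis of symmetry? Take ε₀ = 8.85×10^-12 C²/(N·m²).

With E = V/d, dE/dt = 5.340×10^8 V/(m·s) and πR² = 0.01192 m², giving I_d = ε₀ πR² dE/dt = 5.633×10^-5 A.
An Ampèrian loop of radius r encloses a fraction (r/R)² of I_d. Then B·2πr = μ₀ I_d (r/R)², giving B = μ₀ I_d r/(2πR²) = 9.65×10^-11 T.

9.65×10^-11 T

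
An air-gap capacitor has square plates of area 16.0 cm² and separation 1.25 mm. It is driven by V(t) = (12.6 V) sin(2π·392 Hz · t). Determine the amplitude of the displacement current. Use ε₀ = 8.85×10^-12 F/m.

C = ε₀A/d = (8.85×10^-12)(1.60×10^-3)/(1.25×10^-3) = 1.133×10^-11 F; ω = 2πf = 2463 rad/s.
I_d = C dV/dt, so |I_d|_max = C V₀ ω = (1.133×10^-11)(12.6)(2463) = 3.52×10^-7 A.

3.52×10^-7 A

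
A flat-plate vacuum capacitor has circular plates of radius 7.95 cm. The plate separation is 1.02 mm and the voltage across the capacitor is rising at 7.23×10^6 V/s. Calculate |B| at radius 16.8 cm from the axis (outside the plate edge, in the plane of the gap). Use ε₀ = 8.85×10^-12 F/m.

I_d = C dV/dt with C = ε₀πR²/d = 1.723×10^-10 F, so I_d = (1.723×10^-10)(7.23×10^6) = 1.246×10^-3 A.
With r > R the enclosed displacement current is the full I_d; B = μ₀ I_d / (2πr) = 1.48×10^-9 T.

1.48×10^-9 T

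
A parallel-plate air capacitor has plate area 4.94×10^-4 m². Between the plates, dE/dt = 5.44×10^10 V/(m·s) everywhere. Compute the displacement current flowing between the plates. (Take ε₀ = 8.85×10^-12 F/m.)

2.38×10^-4 A

With a uniform field, Φ_E = EA, so I_d = ε₀ A dE/dt = 2.38×10^-4 A.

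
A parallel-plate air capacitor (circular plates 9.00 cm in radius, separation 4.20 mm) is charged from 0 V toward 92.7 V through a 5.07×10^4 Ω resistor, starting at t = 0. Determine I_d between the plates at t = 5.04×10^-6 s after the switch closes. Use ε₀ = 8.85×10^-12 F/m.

2.86×10^-4 A

C = ε₀A/d = (8.85×10^-12)(0.02545)/(4.20×10^-3) = 5.363×10^-11 F, so τ = RC = 2.719×10^-6 s.
The conduction current is I(t) = (V₀/R) e^(−t/τ), and the displacement current between the plates equals it.
t/τ = 1.854; I_d = (92.7/5.07×10^4) · e^(−1.854) = (1.828×10^-3)(0.1566) = 2.86×10^-4 A.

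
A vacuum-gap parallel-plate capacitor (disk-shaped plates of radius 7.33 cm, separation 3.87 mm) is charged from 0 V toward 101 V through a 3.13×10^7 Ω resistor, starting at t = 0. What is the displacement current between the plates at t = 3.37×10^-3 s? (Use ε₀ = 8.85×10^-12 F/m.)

C = ε₀A/d = (8.85×10^-12)(0.01688)/(3.87×10^-3) = 3.860×10^-11 F and τ = RC = 1.208×10^-3 s. I_d in the gap equals the RC charging current.
I_d(t) = (V₀/R) e^(−t/τ) = 3.227×10^-6 · e^(−2.790) = 1.98×10^-7 A.

1.98×10^-7 A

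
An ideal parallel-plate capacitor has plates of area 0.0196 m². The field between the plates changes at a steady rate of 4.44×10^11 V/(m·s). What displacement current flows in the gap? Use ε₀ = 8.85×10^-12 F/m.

0.0770 A

I_d = ε₀ A (dE/dt) = (8.85×10^-12)(0.0196 m²)(4.44×10^11) = 0.0770 A.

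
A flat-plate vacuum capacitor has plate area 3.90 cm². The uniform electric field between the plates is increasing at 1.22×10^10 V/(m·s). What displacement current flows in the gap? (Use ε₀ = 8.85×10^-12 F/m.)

4.21×10^-5 A

I_d = ε₀ A (dE/dt) = (8.85×10^-12)(3.90×10^-4 m²)(1.22×10^10) = 4.21×10^-5 A.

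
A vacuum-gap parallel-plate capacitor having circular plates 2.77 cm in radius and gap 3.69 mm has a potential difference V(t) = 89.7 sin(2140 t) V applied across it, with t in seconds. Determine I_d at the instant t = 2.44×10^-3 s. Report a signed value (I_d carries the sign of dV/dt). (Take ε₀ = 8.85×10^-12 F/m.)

dV/dt = (89.7)(2140)·cos(5.2216) = 9.358×10^4 V/s.
I_d = C dV/dt with C = ε₀A/d = (8.85×10^-12)(2.411×10^-3)/(3.69×10^-3) = 5.782×10^-12 F, so I_d = (5.782×10^-12)(9.358×10^4) = 5.41×10^-7 A.

5.41×10^-7 A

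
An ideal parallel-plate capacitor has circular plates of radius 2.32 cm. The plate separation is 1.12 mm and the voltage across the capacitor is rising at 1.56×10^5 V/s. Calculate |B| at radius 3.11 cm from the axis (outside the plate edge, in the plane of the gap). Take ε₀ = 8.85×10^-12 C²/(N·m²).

1.34×10^-11 T

With E = V/d, dE/dt = 1.393×10^8 V/(m·s) and πR² = 1.691×10^-3 m², giving I_d = ε₀ πR² dE/dt = 2.085×10^-6 A.
For r ≥ R the full I_d is enclosed: B = μ₀ I_d/(2πr) = (4π×10^-7)(2.085×10^-6)/(2π·0.0311) = 1.34×10^-11 T.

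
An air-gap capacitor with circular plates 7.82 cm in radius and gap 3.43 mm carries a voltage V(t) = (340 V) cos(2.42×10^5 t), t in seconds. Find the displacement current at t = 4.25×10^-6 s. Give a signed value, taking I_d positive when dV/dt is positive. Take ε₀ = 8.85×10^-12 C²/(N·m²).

-3.49×10^-3 A

dV/dt = (340)(2.42×10^5)·−sin(1.0285) = -7.047×10^7 V/s.
I_d = C dV/dt with C = ε₀A/d = (8.85×10^-12)(0.01921)/(3.43×10^-3) = 4.957×10^-11 F, so I_d = (4.957×10^-11)(-7.047×10^7) = -3.49×10^-3 A.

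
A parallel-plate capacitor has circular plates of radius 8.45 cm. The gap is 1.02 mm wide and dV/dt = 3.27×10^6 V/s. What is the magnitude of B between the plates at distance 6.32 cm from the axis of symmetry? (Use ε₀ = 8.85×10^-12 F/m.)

1.13×10^-9 T

I_d = C dV/dt with C = ε₀πR²/d = 1.946×10^-10 F, so I_d = (1.946×10^-10)(3.27×10^6) = 6.363×10^-4 A.
For r < R the Ampère–Maxwell law gives B(2πr) = μ₀ I_d (r²/R²), so B = μ₀ I_d r/(2πR²) = (4π×10^-7)(6.363×10^-4)(0.0632)/(2π·0.0845²) = 1.13×10^-9 T.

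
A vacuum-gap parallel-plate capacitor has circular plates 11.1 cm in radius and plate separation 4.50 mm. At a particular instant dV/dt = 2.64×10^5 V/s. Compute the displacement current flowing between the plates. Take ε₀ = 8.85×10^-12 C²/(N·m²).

2.01×10^-5 A

C = ε₀A/d = (8.85×10^-12)(0.03871)/(4.50×10^-3) = 7.613×10^-11 F.
I_d = C dV/dt = (7.613×10^-11)(2.64×10^5) = 2.01×10^-5 A.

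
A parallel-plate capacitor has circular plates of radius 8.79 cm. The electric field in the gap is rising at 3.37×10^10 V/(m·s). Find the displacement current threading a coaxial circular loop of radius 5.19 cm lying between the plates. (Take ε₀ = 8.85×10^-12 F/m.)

Total displacement current: I_d = ε₀(πR²)(dE/dt) = (8.85×10^-12)(0.02427)(3.37×10^10) = 7.238×10^-3 A.
Through an area πr² the displacement current is I_d·(πr²/πR²) = I_d (r/R)² = 2.52×10^-3 A.

2.52×10^-3 A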